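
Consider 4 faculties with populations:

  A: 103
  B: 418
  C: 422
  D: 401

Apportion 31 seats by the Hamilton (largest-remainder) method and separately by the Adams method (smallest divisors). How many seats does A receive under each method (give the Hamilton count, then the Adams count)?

Hamilton: A 2, B 10, C 10, D 9.
Adams: A 3, B 9, C 10, D 9.
A gets 2 under Hamilton and 3 under Adams.

2 and 3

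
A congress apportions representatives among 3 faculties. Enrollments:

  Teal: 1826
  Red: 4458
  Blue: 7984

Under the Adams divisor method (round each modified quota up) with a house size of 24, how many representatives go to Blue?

13

Standard divisor 14268/24 ≈ 594.5; standard quotas: Teal 3.071, Red 7.499, Blue 13.430.
Rounding up gives 4, 8, 14 = 26 seats, so the divisor must be adjusted.
With modified divisor 630: modified quotas Teal 2.898, Red 7.076, Blue 12.673.
Rounding up: Teal 3, Red 8, Blue 13 (total 24).
Blue receives 13.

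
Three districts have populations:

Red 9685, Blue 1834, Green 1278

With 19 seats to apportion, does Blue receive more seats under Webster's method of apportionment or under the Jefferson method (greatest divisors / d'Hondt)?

Webster: Red 14, Blue 3, Green 2.
Jefferson: Red 15, Blue 2, Green 2.
Blue gets 3 under Webster and 2 under Jefferson.

Webster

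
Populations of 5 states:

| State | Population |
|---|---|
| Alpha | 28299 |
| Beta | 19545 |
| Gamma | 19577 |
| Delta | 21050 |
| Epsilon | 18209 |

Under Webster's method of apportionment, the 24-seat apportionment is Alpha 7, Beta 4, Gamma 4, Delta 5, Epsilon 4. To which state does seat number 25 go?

Gamma

Priority for the next seat is population ÷ (current seats + 0.5).
Priorities: Alpha 3773.200, Beta 4343.333, Gamma 4350.444, Delta 3827.273, Epsilon 4046.444.
Highest priority: Gamma.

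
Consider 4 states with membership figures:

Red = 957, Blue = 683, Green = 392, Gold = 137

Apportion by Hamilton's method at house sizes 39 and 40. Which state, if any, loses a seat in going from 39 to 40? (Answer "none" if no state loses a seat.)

At 39 seats: Red 17, Blue 12, Green 7, Gold 3.
At 40 seats: Red 18, Blue 13, Green 7, Gold 2.
Gold drops from 3 to 2.

Gold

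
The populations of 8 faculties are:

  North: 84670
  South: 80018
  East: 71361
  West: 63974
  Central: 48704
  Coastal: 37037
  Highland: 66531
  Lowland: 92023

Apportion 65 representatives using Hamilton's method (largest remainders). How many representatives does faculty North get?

10

Standard divisor: 544318 ÷ 65 ≈ 8374.123.
Standard quotas: North 10.1109, South 9.5554, East 8.5216, West 7.6395, Central 5.8160, Coastal 4.4228, Highland 7.9448, Lowland 10.9890.
Lower quotas: North 10, South 9, East 8, West 7, Central 5, Coastal 4, Highland 7, Lowland 10 (sum 60, leaving 5 seats).
Remainders in descending order: Lowland 0.9890, Highland 0.9448, Central 0.8160, West 0.6395, South 0.5554, East 0.5216, Coastal 0.4228, North 0.1109.
Largest remainders: Lowland, Highland, Central, West, South receive the extra seats.
North receives 10.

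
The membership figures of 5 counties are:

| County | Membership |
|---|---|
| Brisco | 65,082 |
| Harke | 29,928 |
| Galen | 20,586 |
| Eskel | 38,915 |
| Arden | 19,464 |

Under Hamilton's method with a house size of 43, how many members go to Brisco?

Standard divisor: 173975 ÷ 43 ≈ 4045.93.
Standard quotas: Brisco 16.0858, Harke 7.3971, Galen 5.0881, Eskel 9.6183, Arden 4.8108.
Lower quotas: Brisco 16, Harke 7, Galen 5, Eskel 9, Arden 4 (sum 41, leaving 2 seats).
Remainders in descending order: Arden 0.8108, Eskel 0.6183, Harke 0.3971, Galen 0.0881, Brisco 0.0858.
The surplus seats go to Arden, Eskel.
Brisco receives 16.

16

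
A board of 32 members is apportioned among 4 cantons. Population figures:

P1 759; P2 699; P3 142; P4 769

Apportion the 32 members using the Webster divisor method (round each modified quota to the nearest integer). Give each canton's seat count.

Standard divisor 2369/32 ≈ 74.031; standard quotas: P1 10.252, P2 9.442, P3 1.918, P4 10.388.
Rounding to the nearest integer gives 10, 9, 2, 10 = 31 seats, so the divisor must be adjusted.
With modified divisor 73.4: modified quotas P1 10.341, P2 9.523, P3 1.935, P4 10.477.
Rounding to the nearest integer: P1 10, P2 10, P3 2, P4 10 (total 32).

P1=10, P2=10, P3=2, P4=10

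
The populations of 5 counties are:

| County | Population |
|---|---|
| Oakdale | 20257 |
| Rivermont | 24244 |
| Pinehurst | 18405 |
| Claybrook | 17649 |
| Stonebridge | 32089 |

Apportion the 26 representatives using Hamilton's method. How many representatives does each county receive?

The standard divisor is 112644/26 ≈ 4332.462.
Standard quotas: Oakdale 4.6756, Rivermont 5.5959, Pinehurst 4.2482, Claybrook 4.0737, Stonebridge 7.4066.
Lower quotas: Oakdale 4, Rivermont 5, Pinehurst 4, Claybrook 4, Stonebridge 7 (sum 24, leaving 2 seats).
Remainders in descending order: Oakdale 0.6756, Rivermont 0.5959, Stonebridge 0.4066, Pinehurst 0.2482, Claybrook 0.0737.
The surplus seats go to Oakdale, Rivermont.

Oakdale: 5, Rivermont: 6, Pinehurst: 4, Claybrook: 4, Stonebridge: 7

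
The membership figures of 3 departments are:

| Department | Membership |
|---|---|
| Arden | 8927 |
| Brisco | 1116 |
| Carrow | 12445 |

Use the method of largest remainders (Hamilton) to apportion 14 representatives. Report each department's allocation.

The standard divisor is 22488/14 ≈ 1606.286.
Standard quotas: Arden 5.5575, Brisco 0.6948, Carrow 7.7477.
Lower quotas: Arden 5, Brisco 0, Carrow 7 (sum 12, leaving 2 seats).
Remainders in descending order: Carrow 0.7477, Brisco 0.6948, Arden 0.5575.
The surplus seats go to Carrow, Brisco.

Arden 5, Brisco 1, Carrow 8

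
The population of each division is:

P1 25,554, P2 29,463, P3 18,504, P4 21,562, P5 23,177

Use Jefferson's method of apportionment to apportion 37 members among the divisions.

P1=8, P2=9, P3=6, P4=7, P5=7

Standard divisor 118260/37 ≈ 3196.216; standard quotas: P1 7.995, P2 9.218, P3 5.789, P4 6.746, P5 7.251.
Rounding down gives 7, 9, 5, 6, 7 = 34 seats, so the divisor must be adjusted.
With modified divisor 3000: modified quotas P1 8.518, P2 9.821, P3 6.168, P4 7.187, P5 7.726.
Rounding down: P1 8, P2 9, P3 6, P4 7, P5 7 (total 37).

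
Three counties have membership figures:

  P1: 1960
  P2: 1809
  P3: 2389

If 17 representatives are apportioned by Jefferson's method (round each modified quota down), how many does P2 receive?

5

Standard divisor 6158/17 ≈ 362.235; standard quotas: P1 5.411, P2 4.994, P3 6.595.
Rounding down gives 5, 4, 6 = 15 seats, so the divisor must be adjusted.
With modified divisor 330: modified quotas P1 5.939, P2 5.482, P3 7.239.
Rounding down: P1 5, P2 5, P3 7 (total 17).
P2 receives 5.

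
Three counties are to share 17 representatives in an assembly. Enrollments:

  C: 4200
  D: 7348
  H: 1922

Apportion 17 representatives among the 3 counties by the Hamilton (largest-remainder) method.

Total 13470; standard divisor 13470/17 ≈ 792.353.
Standard quotas: C 5.3007, D 9.2736, H 2.4257.
Lower quotas: C 5, D 9, H 2 (sum 16, leaving 1 seat).
Remainders in descending order: H 0.4257, C 0.3007, D 0.2736.
The surplus seat goes to H.

C 5, D 9, H 3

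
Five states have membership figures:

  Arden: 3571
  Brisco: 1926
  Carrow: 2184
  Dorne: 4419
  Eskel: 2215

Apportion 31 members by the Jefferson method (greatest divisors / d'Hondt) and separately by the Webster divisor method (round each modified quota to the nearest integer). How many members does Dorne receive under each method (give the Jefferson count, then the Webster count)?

10 and 9

Jefferson: Arden 8, Brisco 4, Carrow 4, Dorne 10, Eskel 5.
Webster: Arden 8, Brisco 4, Carrow 5, Dorne 9, Eskel 5.
Dorne gets 10 under Jefferson and 9 under Webster.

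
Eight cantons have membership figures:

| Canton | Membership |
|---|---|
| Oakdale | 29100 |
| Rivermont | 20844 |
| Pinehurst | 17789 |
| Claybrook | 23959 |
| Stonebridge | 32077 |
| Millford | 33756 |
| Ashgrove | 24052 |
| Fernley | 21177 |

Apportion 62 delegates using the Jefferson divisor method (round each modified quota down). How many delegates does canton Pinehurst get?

5

Standard divisor 202754/62 ≈ 3270.226; standard quotas: Oakdale 8.898, Rivermont 6.374, Pinehurst 5.440, Claybrook 7.326, Stonebridge 9.809, Millford 10.322, Ashgrove 7.355, Fernley 6.476.
Rounding down gives 8, 6, 5, 7, 9, 10, 7, 6 = 58 seats, so the divisor must be adjusted.
With modified divisor 3016: modified quotas Oakdale 9.649, Rivermont 6.911, Pinehurst 5.898, Claybrook 7.944, Stonebridge 10.636, Millford 11.192, Ashgrove 7.975, Fernley 7.022.
Rounding down: Oakdale 9, Rivermont 6, Pinehurst 5, Claybrook 7, Stonebridge 10, Millford 11, Ashgrove 7, Fernley 7 (total 62).
Pinehurst receives 5.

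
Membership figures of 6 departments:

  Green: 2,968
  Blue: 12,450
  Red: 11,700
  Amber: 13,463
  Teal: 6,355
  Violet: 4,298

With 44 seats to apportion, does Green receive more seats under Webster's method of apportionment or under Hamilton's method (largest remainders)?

Webster: Green 3, Blue 11, Red 10, Amber 11, Teal 5, Violet 4.
Hamilton: Green 2, Blue 11, Red 10, Amber 12, Teal 5, Violet 4.
Green gets 3 under Webster and 2 under Hamilton.

Webster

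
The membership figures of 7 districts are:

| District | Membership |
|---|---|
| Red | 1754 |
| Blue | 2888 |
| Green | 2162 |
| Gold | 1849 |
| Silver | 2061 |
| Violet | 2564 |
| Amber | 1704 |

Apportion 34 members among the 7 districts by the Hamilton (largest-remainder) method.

Standard divisor: 14982 ÷ 34 ≈ 440.647.
Standard quotas: Red 3.981, Blue 6.554, Green 4.906, Gold 4.196, Silver 4.677, Violet 5.819, Amber 3.867.
Lower quotas: Red 3, Blue 6, Green 4, Gold 4, Silver 4, Violet 5, Amber 3 (sum 29, leaving 5 seats).
Remainders in descending order: Red 0.981, Green 0.906, Amber 0.867, Violet 0.819, Silver 0.677, Blue 0.554, Gold 0.196.
Largest remainders: Red, Green, Amber, Violet, Silver receive the extra seats.

Red=4, Blue=6, Green=5, Gold=4, Silver=5, Violet=6, Amber=4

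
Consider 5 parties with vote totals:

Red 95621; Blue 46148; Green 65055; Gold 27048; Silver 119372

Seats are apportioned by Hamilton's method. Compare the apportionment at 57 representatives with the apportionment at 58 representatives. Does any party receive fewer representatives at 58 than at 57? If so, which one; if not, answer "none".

At 57 seats: Red 15, Blue 8, Green 11, Gold 4, Silver 19.
At 58 seats: Red 16, Blue 7, Green 11, Gold 4, Silver 20.
Blue drops from 8 to 7.

Blue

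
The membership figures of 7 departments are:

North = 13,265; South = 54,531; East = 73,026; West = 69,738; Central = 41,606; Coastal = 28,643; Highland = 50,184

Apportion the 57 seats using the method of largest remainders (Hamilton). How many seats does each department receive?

The standard divisor is 330993/57 ≈ 5806.895.
Standard quotas: North 2.2844, South 9.3907, East 12.5757, West 12.0095, Central 7.1649, Coastal 4.9326, Highland 8.6421.
Lower quotas: North 2, South 9, East 12, West 12, Central 7, Coastal 4, Highland 8 (sum 54, leaving 3 seats).
Remainders in descending order: Coastal 0.9326, Highland 0.6421, East 0.5757, South 0.3907, North 0.2844, Central 0.1649, West 0.0095.
The surplus seats go to Coastal, Highland, East.

North 2, South 9, East 13, West 12, Central 7, Coastal 5, Highland 9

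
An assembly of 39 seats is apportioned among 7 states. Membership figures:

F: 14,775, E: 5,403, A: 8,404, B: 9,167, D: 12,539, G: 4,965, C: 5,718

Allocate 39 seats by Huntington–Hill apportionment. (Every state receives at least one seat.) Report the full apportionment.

With divisor 1559: modified quotas F 9.477, E 3.466, A 5.391, B 5.880, D 8.043, G 3.185, C 3.668.
Geometric-mean thresholds: F √(9·10)=9.487, E √(3·4)=3.464, A √(5·6)=5.477, B √(5·6)=5.477, D √(8·9)=8.485, G √(3·4)=3.464, C √(3·4)=3.464.
Each quota rounded against its threshold gives F 9, E 4, A 5, B 6, D 8, G 3, C 4 (total 39).

F=9; E=4; A=5; B=6; D=8; G=3; C=4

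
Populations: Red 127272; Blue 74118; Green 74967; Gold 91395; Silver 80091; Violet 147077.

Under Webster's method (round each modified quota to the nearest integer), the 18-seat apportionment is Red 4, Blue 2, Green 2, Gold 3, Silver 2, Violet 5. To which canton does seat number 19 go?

Priority for the next seat is population ÷ (current seats + 0.5).
Priorities: Red 28282.667, Blue 29647.200, Green 29986.800, Gold 26112.857, Silver 32036.400, Violet 26741.273.
Highest priority: Silver.

Silver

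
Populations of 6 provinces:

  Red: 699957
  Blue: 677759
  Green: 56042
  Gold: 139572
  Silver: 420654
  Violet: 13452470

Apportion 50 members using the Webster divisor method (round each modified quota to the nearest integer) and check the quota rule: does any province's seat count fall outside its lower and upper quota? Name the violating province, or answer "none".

Violet

Standard quotas: Red 2.266, Blue 2.194, Green 0.181, Gold 0.452, Silver 1.362, Violet 43.545.
Webster allocation: Red 2, Blue 2, Green 0, Gold 0, Silver 1, Violet 45.
Violet has quota 43.545 (lower 43, upper 44) but receives 45 — outside the quota interval.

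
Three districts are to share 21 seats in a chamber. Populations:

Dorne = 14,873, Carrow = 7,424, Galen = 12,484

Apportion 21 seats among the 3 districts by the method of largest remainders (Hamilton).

Dorne: 9, Carrow: 4, Galen: 8

The standard divisor is 34781/21 ≈ 1656.238.
Standard quotas: Dorne 8.9800, Carrow 4.4824, Galen 7.5376.
Lower quotas: Dorne 8, Carrow 4, Galen 7 (sum 19, leaving 2 seats).
Remainders in descending order: Dorne 0.9800, Galen 0.5376, Carrow 0.4824.
The surplus seats go to Dorne, Galen.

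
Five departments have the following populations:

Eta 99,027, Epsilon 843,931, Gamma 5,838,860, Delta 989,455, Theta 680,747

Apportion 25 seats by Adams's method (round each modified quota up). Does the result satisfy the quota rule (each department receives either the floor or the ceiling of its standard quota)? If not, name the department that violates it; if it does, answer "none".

Standard quotas: Eta 0.293, Epsilon 2.496, Gamma 17.271, Delta 2.927, Theta 2.014.
Adams allocation: Eta 1, Epsilon 3, Gamma 16, Delta 3, Theta 2.
Gamma has quota 17.271 (lower 17, upper 18) but receives 16 — outside the quota interval.

Gamma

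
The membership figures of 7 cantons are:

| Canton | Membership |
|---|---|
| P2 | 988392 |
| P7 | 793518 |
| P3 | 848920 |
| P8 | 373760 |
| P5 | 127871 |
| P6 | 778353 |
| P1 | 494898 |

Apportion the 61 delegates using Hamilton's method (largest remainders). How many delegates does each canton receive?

P2 13; P7 11; P3 12; P8 5; P5 2; P6 11; P1 7

Total 4405712; standard divisor 4405712/61 ≈ 72224.787.
Standard quotas: P2 13.6849, P7 10.9868, P3 11.7539, P8 5.1750, P5 1.7705, P6 10.7768, P1 6.8522.
Lower quotas: P2 13, P7 10, P3 11, P8 5, P5 1, P6 10, P1 6 (sum 56, leaving 5 seats).
Remainders in descending order: P7 0.9868, P1 0.8522, P6 0.7768, P5 0.7705, P3 0.7539, P2 0.6849, P8 0.1750.
The surplus seats go to P7, P1, P6, P5, P3.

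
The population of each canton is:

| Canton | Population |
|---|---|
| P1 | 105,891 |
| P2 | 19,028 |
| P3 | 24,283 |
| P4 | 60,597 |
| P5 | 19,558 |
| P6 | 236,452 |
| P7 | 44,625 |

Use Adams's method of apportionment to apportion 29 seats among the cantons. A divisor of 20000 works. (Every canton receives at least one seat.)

With modified divisor 20000: modified quotas P1 5.295, P2 0.951, P3 1.214, P4 3.030, P5 0.978, P6 11.823, P7 2.231.
Rounding up: P1 6, P2 1, P3 2, P4 4, P5 1, P6 12, P7 3 (total 29).

P1 6, P2 1, P3 2, P4 4, P5 1, P6 12, P7 3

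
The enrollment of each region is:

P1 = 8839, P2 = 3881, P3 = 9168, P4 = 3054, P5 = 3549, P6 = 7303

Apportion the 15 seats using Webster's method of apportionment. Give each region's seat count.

Standard divisor 35794/15 ≈ 2386.267; standard quotas: P1 3.704, P2 1.626, P3 3.842, P4 1.280, P5 1.487, P6 3.060.
Rounding to the nearest integer gives P1 4, P2 2, P3 4, P4 1, P5 1, P6 3 — total 15, matching the house size, so no adjustment is needed.

P1: 4, P2: 2, P3: 4, P4: 1, P5: 1, P6: 3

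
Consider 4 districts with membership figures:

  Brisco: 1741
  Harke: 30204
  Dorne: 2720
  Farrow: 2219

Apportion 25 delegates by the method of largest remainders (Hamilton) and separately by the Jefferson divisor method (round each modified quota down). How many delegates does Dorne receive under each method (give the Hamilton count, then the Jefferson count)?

Hamilton: Brisco 1, Harke 20, Dorne 2, Farrow 2.
Jefferson: Brisco 1, Harke 22, Dorne 1, Farrow 1.
Dorne gets 2 under Hamilton and 1 under Jefferson.

2 and 1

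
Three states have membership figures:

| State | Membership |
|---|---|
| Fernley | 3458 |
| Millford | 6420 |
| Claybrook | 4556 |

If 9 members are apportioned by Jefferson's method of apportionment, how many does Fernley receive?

2

Standard divisor 14434/9 ≈ 1603.778; standard quotas: Fernley 2.156, Millford 4.003, Claybrook 2.841.
Rounding down gives 2, 4, 2 = 8 seats, so the divisor must be adjusted.
With modified divisor 1400: modified quotas Fernley 2.470, Millford 4.586, Claybrook 3.254.
Rounding down: Fernley 2, Millford 4, Claybrook 3 (total 9).
Fernley receives 2.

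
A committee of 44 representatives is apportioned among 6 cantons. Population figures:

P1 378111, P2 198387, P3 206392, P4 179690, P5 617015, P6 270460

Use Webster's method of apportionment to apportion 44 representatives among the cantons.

P1=9, P2=5, P3=5, P4=4, P5=15, P6=6

Standard divisor 1850055/44 ≈ 42046.705; standard quotas: P1 8.993, P2 4.718, P3 4.909, P4 4.274, P5 14.675, P6 6.432.
Rounding to the nearest integer gives P1 9, P2 5, P3 5, P4 4, P5 15, P6 6 — total 44, matching the house size, so no adjustment is needed.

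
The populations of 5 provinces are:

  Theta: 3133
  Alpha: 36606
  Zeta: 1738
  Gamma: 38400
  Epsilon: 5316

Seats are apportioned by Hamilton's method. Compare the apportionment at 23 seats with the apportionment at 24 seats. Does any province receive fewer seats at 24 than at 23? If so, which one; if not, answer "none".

At 23 seats: Theta 1, Alpha 10, Zeta 1, Gamma 10, Epsilon 1.
At 24 seats: Theta 1, Alpha 10, Zeta 0, Gamma 11, Epsilon 2.
Zeta drops from 1 to 0.

Zeta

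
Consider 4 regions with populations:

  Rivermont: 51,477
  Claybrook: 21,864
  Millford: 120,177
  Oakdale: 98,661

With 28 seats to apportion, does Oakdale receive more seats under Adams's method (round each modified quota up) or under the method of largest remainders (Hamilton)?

Adams: Rivermont 5, Claybrook 2, Millford 11, Oakdale 10.
Hamilton: Rivermont 5, Claybrook 2, Millford 12, Oakdale 9.
Oakdale gets 10 under Adams and 9 under Hamilton.

Adams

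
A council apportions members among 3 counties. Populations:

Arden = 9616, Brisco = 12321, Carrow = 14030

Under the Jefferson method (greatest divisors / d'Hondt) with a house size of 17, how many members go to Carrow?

7

Standard divisor 35967/17 ≈ 2115.706; standard quotas: Arden 4.545, Brisco 5.824, Carrow 6.631.
Rounding down gives 4, 5, 6 = 15 seats, so the divisor must be adjusted.
With modified divisor 1960: modified quotas Arden 4.906, Brisco 6.286, Carrow 7.158.
Rounding down: Arden 4, Brisco 6, Carrow 7 (total 17).
Carrow receives 7.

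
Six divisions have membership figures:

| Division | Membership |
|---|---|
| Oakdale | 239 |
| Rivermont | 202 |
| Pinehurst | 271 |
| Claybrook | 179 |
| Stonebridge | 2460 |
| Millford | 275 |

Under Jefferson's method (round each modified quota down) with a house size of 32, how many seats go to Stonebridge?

24

Standard divisor 3626/32 ≈ 113.312; standard quotas: Oakdale 2.109, Rivermont 1.783, Pinehurst 2.392, Claybrook 1.580, Stonebridge 21.710, Millford 2.427.
Rounding down gives 2, 1, 2, 1, 21, 2 = 29 seats, so the divisor must be adjusted.
With modified divisor 102.05: modified quotas Oakdale 2.342, Rivermont 1.979, Pinehurst 2.656, Claybrook 1.754, Stonebridge 24.106, Millford 2.695.
Rounding down: Oakdale 2, Rivermont 1, Pinehurst 2, Claybrook 1, Stonebridge 24, Millford 2 (total 32).
Stonebridge receives 24.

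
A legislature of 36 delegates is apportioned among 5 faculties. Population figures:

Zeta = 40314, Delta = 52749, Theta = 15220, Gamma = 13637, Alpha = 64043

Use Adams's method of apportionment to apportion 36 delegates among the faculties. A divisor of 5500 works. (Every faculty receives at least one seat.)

Zeta 8, Delta 10, Theta 3, Gamma 3, Alpha 12

With modified divisor 5500: modified quotas Zeta 7.330, Delta 9.591, Theta 2.767, Gamma 2.479, Alpha 11.644.
Rounding up: Zeta 8, Delta 10, Theta 3, Gamma 3, Alpha 12 (total 36).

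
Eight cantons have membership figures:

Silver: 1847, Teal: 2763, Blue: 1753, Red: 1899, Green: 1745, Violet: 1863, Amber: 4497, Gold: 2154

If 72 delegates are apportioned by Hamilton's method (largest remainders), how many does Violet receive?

The standard divisor is 18521/72 ≈ 257.236.
Standard quotas: Silver 7.180, Teal 10.741, Blue 6.815, Red 7.382, Green 6.784, Violet 7.242, Amber 17.482, Gold 8.374.
Lower quotas: Silver 7, Teal 10, Blue 6, Red 7, Green 6, Violet 7, Amber 17, Gold 8 (sum 68, leaving 4 seats).
Remainders in descending order: Blue 0.815, Green 0.784, Teal 0.741, Amber 0.482, Red 0.382, Gold 0.374, Violet 0.242, Silver 0.180.
Largest remainders: Blue, Green, Teal, Amber receive the extra seats.
Violet receives 7.

7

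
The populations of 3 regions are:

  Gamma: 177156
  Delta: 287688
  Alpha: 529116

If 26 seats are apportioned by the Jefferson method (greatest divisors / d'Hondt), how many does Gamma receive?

Standard divisor 993960/26 ≈ 38229.231; standard quotas: Gamma 4.634, Delta 7.525, Alpha 13.841.
Rounding down gives 4, 7, 13 = 24 seats, so the divisor must be adjusted.
With modified divisor 35700: modified quotas Gamma 4.962, Delta 8.058, Alpha 14.821.
Rounding down: Gamma 4, Delta 8, Alpha 14 (total 26).
Gamma receives 4.

4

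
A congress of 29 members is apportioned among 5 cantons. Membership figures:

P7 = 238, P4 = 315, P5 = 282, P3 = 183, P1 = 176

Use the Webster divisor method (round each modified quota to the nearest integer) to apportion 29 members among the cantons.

Standard divisor 1194/29 ≈ 41.172; standard quotas: P7 5.781, P4 7.651, P5 6.849, P3 4.445, P1 4.275.
Rounding to the nearest integer gives P7 6, P4 8, P5 7, P3 4, P1 4 — total 29, matching the house size, so no adjustment is needed.

P7 6, P4 8, P5 7, P3 4, P1 4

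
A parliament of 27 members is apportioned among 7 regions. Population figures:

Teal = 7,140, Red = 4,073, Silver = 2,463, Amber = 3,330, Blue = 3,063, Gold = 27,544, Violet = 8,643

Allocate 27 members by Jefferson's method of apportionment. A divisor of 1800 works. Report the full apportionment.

Teal 3, Red 2, Silver 1, Amber 1, Blue 1, Gold 15, Violet 4

With modified divisor 1800: modified quotas Teal 3.967, Red 2.263, Silver 1.368, Amber 1.850, Blue 1.702, Gold 15.302, Violet 4.802.
Rounding down: Teal 3, Red 2, Silver 1, Amber 1, Blue 1, Gold 15, Violet 4 (total 27).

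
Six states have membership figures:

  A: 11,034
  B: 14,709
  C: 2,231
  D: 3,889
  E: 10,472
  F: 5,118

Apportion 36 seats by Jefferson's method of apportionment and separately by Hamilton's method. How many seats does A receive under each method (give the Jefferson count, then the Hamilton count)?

Jefferson: A 9, B 11, C 1, D 3, E 8, F 4.
Hamilton: A 8, B 11, C 2, D 3, E 8, F 4.
A gets 9 under Jefferson and 8 under Hamilton.

9 and 8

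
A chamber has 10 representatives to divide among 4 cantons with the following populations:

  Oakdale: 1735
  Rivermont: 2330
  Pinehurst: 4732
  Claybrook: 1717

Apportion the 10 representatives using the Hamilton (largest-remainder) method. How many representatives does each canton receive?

Oakdale: 2, Rivermont: 2, Pinehurst: 4, Claybrook: 2

The standard divisor is 10514/10 ≈ 1051.4.
Standard quotas: Oakdale 1.650, Rivermont 2.216, Pinehurst 4.501, Claybrook 1.633.
Lower quotas: Oakdale 1, Rivermont 2, Pinehurst 4, Claybrook 1 (sum 8, leaving 2 seats).
Remainders in descending order: Oakdale 0.650, Claybrook 0.633, Pinehurst 0.501, Rivermont 0.216.
The surplus seats go to Oakdale, Claybrook.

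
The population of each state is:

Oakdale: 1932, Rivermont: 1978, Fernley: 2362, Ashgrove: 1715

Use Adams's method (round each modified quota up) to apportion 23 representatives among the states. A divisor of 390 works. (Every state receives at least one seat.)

With modified divisor 390: modified quotas Oakdale 4.954, Rivermont 5.072, Fernley 6.056, Ashgrove 4.397.
Rounding up: Oakdale 5, Rivermont 6, Fernley 7, Ashgrove 5 (total 23).

Oakdale=5, Rivermont=6, Fernley=7, Ashgrove=5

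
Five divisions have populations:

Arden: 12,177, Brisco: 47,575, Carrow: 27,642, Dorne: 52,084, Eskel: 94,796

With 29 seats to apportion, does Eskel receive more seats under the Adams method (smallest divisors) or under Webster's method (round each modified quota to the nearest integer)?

Webster

Adams: Arden 2, Brisco 6, Carrow 4, Dorne 6, Eskel 11.
Webster: Arden 2, Brisco 6, Carrow 3, Dorne 6, Eskel 12.
Eskel gets 11 under Adams and 12 under Webster.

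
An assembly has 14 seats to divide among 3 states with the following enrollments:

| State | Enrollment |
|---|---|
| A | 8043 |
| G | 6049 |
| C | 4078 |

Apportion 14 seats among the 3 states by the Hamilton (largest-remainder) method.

A 6; G 5; C 3

The standard divisor is 18170/14 ≈ 1297.857.
Standard quotas: A 6.1971, G 4.6608, C 3.1421.
Lower quotas: A 6, G 4, C 3 (sum 13, leaving 1 seat).
Remainders in descending order: G 0.6608, A 0.1971, C 0.1421.
Largest remainder: G receives the extra seat.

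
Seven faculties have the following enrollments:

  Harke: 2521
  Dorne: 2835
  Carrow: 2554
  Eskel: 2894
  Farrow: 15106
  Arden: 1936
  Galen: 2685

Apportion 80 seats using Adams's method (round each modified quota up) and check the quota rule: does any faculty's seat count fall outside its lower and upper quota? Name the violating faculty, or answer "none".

Farrow

Standard quotas: Harke 6.606, Dorne 7.429, Carrow 6.692, Eskel 7.583, Farrow 39.582, Arden 5.073, Galen 7.035.
Adams allocation: Harke 7, Dorne 8, Carrow 7, Eskel 8, Farrow 38, Arden 5, Galen 7.
Farrow has quota 39.582 (lower 39, upper 40) but receives 38 — outside the quota interval.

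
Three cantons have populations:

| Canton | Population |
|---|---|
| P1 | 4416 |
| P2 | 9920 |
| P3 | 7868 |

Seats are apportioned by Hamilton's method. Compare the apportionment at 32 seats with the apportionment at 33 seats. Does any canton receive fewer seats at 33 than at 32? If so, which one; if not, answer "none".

P1

At 32 seats: P1 7, P2 14, P3 11.
At 33 seats: P1 6, P2 15, P3 12.
P1 drops from 7 to 6.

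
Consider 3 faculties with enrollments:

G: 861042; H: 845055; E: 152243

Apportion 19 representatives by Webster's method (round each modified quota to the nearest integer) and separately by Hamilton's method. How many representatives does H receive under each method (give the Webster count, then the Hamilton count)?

Webster: G 9, H 8, E 2.
Hamilton: G 9, H 9, E 1.
H gets 8 under Webster and 9 under Hamilton.

8 and 9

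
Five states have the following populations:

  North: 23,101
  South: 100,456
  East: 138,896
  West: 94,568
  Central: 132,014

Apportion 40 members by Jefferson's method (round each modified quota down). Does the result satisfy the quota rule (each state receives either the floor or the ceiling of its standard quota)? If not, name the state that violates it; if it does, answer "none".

Standard quotas: North 1.890, South 8.217, East 11.361, West 7.735, Central 10.798.
Jefferson allocation: North 1, South 8, East 12, West 8, Central 11.
Every allocation lies between the lower and upper quota.

none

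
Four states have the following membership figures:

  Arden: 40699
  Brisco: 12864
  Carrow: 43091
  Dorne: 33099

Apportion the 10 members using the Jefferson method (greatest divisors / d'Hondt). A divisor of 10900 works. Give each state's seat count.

Arden 3; Brisco 1; Carrow 3; Dorne 3

With modified divisor 10900: modified quotas Arden 3.734, Brisco 1.180, Carrow 3.953, Dorne 3.037.
Rounding down: Arden 3, Brisco 1, Carrow 3, Dorne 3 (total 10).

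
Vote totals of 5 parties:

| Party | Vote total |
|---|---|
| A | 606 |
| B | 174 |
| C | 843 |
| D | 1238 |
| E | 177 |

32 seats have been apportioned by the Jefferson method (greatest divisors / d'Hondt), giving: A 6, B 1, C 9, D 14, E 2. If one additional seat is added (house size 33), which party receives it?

B

Priority for the next seat is population ÷ (current seats + 1).
Priorities: A 86.571, B 87.000, C 84.300, D 82.533, E 59.000.
Highest priority: B.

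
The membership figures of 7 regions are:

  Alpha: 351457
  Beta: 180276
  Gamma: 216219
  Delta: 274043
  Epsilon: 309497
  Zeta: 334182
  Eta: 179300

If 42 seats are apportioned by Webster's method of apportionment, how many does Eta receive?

Standard divisor 1844974/42 ≈ 43927.952; standard quotas: Alpha 8.001, Beta 4.104, Gamma 4.922, Delta 6.238, Epsilon 7.046, Zeta 7.608, Eta 4.082.
Rounding to the nearest integer gives Alpha 8, Beta 4, Gamma 5, Delta 6, Epsilon 7, Zeta 8, Eta 4 — total 42, matching the house size, so no adjustment is needed.
Eta receives 4.

4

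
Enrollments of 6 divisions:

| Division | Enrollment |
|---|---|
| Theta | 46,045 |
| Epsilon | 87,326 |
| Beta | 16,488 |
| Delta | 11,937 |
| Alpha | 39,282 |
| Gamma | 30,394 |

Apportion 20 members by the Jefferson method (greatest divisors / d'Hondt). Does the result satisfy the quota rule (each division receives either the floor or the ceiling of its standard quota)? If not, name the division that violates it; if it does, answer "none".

none

Standard quotas: Theta 3.978, Epsilon 7.545, Beta 1.425, Delta 1.031, Alpha 3.394, Gamma 2.626.
Jefferson allocation: Theta 4, Epsilon 8, Beta 1, Delta 1, Alpha 3, Gamma 3.
Every allocation lies between the lower and upper quota.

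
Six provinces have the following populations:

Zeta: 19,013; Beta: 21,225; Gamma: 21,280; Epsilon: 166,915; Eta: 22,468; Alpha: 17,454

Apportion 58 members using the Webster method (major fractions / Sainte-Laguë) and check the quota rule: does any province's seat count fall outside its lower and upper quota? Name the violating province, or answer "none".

Standard quotas: Zeta 4.109, Beta 4.587, Gamma 4.599, Epsilon 36.076, Eta 4.856, Alpha 3.772.
Webster allocation: Zeta 4, Beta 5, Gamma 5, Epsilon 35, Eta 5, Alpha 4.
Epsilon has quota 36.076 (lower 36, upper 37) but receives 35 — outside the quota interval.

Epsilon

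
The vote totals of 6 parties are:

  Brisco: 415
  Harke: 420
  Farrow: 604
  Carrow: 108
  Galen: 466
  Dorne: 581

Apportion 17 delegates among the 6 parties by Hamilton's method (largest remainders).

Total 2594; standard divisor 2594/17 ≈ 152.588.
Standard quotas: Brisco 2.720, Harke 2.753, Farrow 3.958, Carrow 0.708, Galen 3.054, Dorne 3.808.
Lower quotas: Brisco 2, Harke 2, Farrow 3, Carrow 0, Galen 3, Dorne 3 (sum 13, leaving 4 seats).
Remainders in descending order: Farrow 0.958, Dorne 0.808, Harke 0.753, Brisco 0.720, Carrow 0.708, Galen 0.054.
Largest remainders: Farrow, Dorne, Harke, Brisco receive the extra seats.

Brisco 3; Harke 3; Farrow 4; Carrow 0; Galen 3; Dorne 4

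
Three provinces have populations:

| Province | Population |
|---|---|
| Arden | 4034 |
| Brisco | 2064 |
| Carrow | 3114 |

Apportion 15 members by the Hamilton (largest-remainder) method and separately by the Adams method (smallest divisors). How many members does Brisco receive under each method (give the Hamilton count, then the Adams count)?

Hamilton: Arden 7, Brisco 3, Carrow 5.
Adams: Arden 6, Brisco 4, Carrow 5.
Brisco gets 3 under Hamilton and 4 under Adams.

3 and 4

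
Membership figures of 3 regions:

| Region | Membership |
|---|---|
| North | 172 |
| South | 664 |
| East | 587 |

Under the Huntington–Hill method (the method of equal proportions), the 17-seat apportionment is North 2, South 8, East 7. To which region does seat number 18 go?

Priority for the next seat is population ÷ (√(s·(s+1))).
Priorities: North 70.219, South 78.253, East 78.441.
Highest priority: East.

East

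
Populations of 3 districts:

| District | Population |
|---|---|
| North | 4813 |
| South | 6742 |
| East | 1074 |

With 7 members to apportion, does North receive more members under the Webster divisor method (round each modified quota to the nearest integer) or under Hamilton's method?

Webster: North 2, South 4, East 1.
Hamilton: North 3, South 4, East 0.
North gets 2 under Webster and 3 under Hamilton.

Hamilton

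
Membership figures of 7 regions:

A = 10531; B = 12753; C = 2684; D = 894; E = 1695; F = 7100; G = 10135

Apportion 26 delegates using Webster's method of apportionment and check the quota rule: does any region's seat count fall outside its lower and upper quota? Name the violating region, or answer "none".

none

Standard quotas: A 5.979, B 7.241, C 1.524, D 0.508, E 0.962, F 4.031, G 5.754.
Webster allocation: A 6, B 7, C 2, D 0, E 1, F 4, G 6.
Every allocation lies between the lower and upper quota.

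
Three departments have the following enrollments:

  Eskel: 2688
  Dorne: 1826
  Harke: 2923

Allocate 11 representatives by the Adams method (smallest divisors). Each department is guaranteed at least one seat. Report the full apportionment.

Eskel=4; Dorne=3; Harke=4

Standard divisor 7437/11 ≈ 676.091; standard quotas: Eskel 3.976, Dorne 2.701, Harke 4.323.
Rounding up gives 4, 3, 5 = 12 seats, so the divisor must be adjusted.
With modified divisor 800: modified quotas Eskel 3.360, Dorne 2.283, Harke 3.654.
Rounding up: Eskel 4, Dorne 3, Harke 4 (total 11).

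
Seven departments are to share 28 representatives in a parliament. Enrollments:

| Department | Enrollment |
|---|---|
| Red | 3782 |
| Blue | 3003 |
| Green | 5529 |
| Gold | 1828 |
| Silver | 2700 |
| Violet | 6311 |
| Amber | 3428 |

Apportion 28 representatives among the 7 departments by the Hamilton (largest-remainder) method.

Red=4, Blue=3, Green=6, Gold=2, Silver=3, Violet=7, Amber=3

Total 26581; standard divisor 26581/28 ≈ 949.321.
Standard quotas: Red 3.9839, Blue 3.1633, Green 5.8242, Gold 1.9256, Silver 2.8441, Violet 6.6479, Amber 3.6110.
Lower quotas: Red 3, Blue 3, Green 5, Gold 1, Silver 2, Violet 6, Amber 3 (sum 23, leaving 5 seats).
Remainders in descending order: Red 0.9839, Gold 0.9256, Silver 0.8441, Green 0.8242, Violet 0.6479, Amber 0.6110, Blue 0.1633.
The surplus seats go to Red, Gold, Silver, Green, Violet.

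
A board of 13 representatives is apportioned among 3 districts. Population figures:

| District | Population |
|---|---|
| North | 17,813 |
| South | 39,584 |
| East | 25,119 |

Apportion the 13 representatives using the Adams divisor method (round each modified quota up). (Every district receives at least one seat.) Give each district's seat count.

North: 3, South: 6, East: 4

Standard divisor 82516/13 ≈ 6347.385; standard quotas: North 2.806, South 6.236, East 3.957.
Rounding up gives 3, 7, 4 = 14 seats, so the divisor must be adjusted.
With modified divisor 7300: modified quotas North 2.440, South 5.422, East 3.441.
Rounding up: North 3, South 6, East 4 (total 13).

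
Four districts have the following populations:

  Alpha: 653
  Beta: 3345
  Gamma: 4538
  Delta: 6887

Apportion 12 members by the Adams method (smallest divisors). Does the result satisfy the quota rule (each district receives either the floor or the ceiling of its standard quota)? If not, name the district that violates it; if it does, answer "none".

Standard quotas: Alpha 0.508, Beta 2.603, Gamma 3.531, Delta 5.358.
Adams allocation: Alpha 1, Beta 3, Gamma 3, Delta 5.
Every allocation lies between the lower and upper quota.

none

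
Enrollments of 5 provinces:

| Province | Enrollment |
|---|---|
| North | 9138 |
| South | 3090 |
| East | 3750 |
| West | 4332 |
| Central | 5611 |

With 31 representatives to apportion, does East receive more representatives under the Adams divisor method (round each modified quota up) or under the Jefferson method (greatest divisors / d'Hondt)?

Adams: North 10, South 4, East 5, West 5, Central 7.
Jefferson: North 11, South 4, East 4, West 5, Central 7.
East gets 5 under Adams and 4 under Jefferson.

Adams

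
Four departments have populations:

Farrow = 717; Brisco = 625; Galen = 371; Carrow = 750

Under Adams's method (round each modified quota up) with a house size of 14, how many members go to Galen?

2

Standard divisor 2463/14 ≈ 175.929; standard quotas: Farrow 4.076, Brisco 3.553, Galen 2.109, Carrow 4.263.
Rounding up gives 5, 4, 3, 5 = 17 seats, so the divisor must be adjusted.
With modified divisor 200: modified quotas Farrow 3.585, Brisco 3.125, Galen 1.855, Carrow 3.750.
Rounding up: Farrow 4, Brisco 4, Galen 2, Carrow 4 (total 14).
Galen receives 2.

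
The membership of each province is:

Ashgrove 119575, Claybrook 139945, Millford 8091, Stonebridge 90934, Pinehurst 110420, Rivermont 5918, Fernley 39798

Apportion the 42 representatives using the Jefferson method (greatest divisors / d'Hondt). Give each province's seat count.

Ashgrove=10; Claybrook=12; Millford=0; Stonebridge=8; Pinehurst=9; Rivermont=0; Fernley=3

Standard divisor 514681/42 ≈ 12254.31; standard quotas: Ashgrove 9.758, Claybrook 11.420, Millford 0.660, Stonebridge 7.421, Pinehurst 9.011, Rivermont 0.483, Fernley 3.248.
Rounding down gives 9, 11, 0, 7, 9, 0, 3 = 39 seats, so the divisor must be adjusted.
With modified divisor 11200: modified quotas Ashgrove 10.676, Claybrook 12.495, Millford 0.722, Stonebridge 8.119, Pinehurst 9.859, Rivermont 0.528, Fernley 3.553.
Rounding down: Ashgrove 10, Claybrook 12, Millford 0, Stonebridge 8, Pinehurst 9, Rivermont 0, Fernley 3 (total 42).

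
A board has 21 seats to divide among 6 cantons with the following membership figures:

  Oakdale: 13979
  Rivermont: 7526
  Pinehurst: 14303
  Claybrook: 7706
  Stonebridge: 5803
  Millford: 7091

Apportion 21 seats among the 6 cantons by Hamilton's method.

Oakdale 5, Rivermont 3, Pinehurst 5, Claybrook 3, Stonebridge 2, Millford 3

The standard divisor is 56408/21 ≈ 2686.095.
Standard quotas: Oakdale 5.2042, Rivermont 2.8018, Pinehurst 5.3248, Claybrook 2.8688, Stonebridge 2.1604, Millford 2.6399.
Lower quotas: Oakdale 5, Rivermont 2, Pinehurst 5, Claybrook 2, Stonebridge 2, Millford 2 (sum 18, leaving 3 seats).
Remainders in descending order: Claybrook 0.8688, Rivermont 0.8018, Millford 0.6399, Pinehurst 0.3248, Oakdale 0.2042, Stonebridge 0.1604.
The surplus seats go to Claybrook, Rivermont, Millford.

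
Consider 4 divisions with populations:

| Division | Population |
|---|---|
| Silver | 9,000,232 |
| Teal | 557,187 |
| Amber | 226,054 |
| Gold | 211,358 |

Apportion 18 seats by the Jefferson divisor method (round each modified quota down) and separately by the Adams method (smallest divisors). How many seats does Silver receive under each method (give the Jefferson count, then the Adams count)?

17 and 15

Jefferson: Silver 17, Teal 1, Amber 0, Gold 0.
Adams: Silver 15, Teal 1, Amber 1, Gold 1.
Silver gets 17 under Jefferson and 15 under Adams.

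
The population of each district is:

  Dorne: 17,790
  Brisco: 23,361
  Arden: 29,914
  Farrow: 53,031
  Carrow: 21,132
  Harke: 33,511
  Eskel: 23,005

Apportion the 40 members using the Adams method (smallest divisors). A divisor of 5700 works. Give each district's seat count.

Dorne=4, Brisco=5, Arden=6, Farrow=10, Carrow=4, Harke=6, Eskel=5

With modified divisor 5700: modified quotas Dorne 3.121, Brisco 4.098, Arden 5.248, Farrow 9.304, Carrow 3.707, Harke 5.879, Eskel 4.036.
Rounding up: Dorne 4, Brisco 5, Arden 6, Farrow 10, Carrow 4, Harke 6, Eskel 5 (total 40).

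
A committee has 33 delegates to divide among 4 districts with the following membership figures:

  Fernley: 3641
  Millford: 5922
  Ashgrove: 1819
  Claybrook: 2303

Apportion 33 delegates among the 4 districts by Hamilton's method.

Fernley=9, Millford=14, Ashgrove=4, Claybrook=6

Standard divisor: 13685 ÷ 33 ≈ 414.697.
Standard quotas: Fernley 8.7799, Millford 14.2803, Ashgrove 4.3863, Claybrook 5.5535.
Lower quotas: Fernley 8, Millford 14, Ashgrove 4, Claybrook 5 (sum 31, leaving 2 seats).
Remainders in descending order: Fernley 0.7799, Claybrook 0.5535, Ashgrove 0.3863, Millford 0.2803.
The surplus seats go to Fernley, Claybrook.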